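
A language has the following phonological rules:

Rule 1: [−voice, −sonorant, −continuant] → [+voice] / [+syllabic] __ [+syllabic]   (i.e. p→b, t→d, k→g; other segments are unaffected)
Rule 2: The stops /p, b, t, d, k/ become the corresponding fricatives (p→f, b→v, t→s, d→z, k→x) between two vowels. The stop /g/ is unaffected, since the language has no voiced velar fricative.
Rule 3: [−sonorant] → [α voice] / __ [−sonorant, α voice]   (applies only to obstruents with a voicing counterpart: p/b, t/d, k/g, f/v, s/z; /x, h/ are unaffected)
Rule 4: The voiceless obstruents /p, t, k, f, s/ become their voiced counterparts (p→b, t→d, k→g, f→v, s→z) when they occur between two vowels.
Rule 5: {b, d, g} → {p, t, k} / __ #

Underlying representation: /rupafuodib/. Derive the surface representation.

ruvavuozip

Rule 1 (intervocalic voicing): /p/ is a voiceless stop between vowels /u/ and /a/, so it voices to [b]. /rupafuodib/ → rubafuodib.
Rule 2 (intervocalic spirantization): /b/ is a stop between vowels /u/ and /a/, so it spirantizes to the fricative [v]. /d/ is a stop between vowels /o/ and /i/, so it spirantizes to the fricative [z]. /rubafuodib/ → ruvafuozib.
Rule 3 (regressive voicing assimilation): no segment meets the environment; /ruvafuozib/ is unchanged.
Rule 4 (intervocalic voicing): /f/ is a voiceless obstruent between vowels /a/ and /u/, so it voices to [v]. /ruvafuozib/ → ruvavuozib.
Rule 5 (final devoicing): /b/ is a voiced stop in word-final position, so it devoices to [p]. /ruvavuozib/ → ruvavuozip.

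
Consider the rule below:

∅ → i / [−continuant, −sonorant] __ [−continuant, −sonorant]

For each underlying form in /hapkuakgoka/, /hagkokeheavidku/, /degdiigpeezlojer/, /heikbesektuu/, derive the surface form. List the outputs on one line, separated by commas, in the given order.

/hapkuakgoka/: /p/ and /k/ form a stop–stop cluster, so [i] is inserted between them. /k/ and /g/ form a stop–stop cluster, so [i] is inserted between them. → [hapikuakigoka].
/hagkokeheavidku/: /g/ and /k/ form a stop–stop cluster, so [i] is inserted between them. /d/ and /k/ form a stop–stop cluster, so [i] is inserted between them. → [hagikokeheavidiku].
/degdiigpeezlojer/: /g/ and /d/ form a stop–stop cluster, so [i] is inserted between them. /g/ and /p/ form a stop–stop cluster, so [i] is inserted between them. → [degidiigipeezlojer].
/heikbesektuu/: /k/ and /b/ form a stop–stop cluster, so [i] is inserted between them. /k/ and /t/ form a stop–stop cluster, so [i] is inserted between them. → [heikibesekituu].

hapikuakigoka, hagikokeheavidiku, degidiigipeezlojer, heikibesekituu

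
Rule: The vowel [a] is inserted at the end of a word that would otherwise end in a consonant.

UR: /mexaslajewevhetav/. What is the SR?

mexaslajewevhetava

the form ends in the consonant /v/, so [a] is inserted word-finally.
Surface form: [mexaslajewevhetava].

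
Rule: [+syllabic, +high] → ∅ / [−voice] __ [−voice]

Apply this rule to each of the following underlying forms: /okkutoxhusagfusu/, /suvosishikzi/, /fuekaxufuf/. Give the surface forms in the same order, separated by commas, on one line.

/okkutoxhusagfusu/: /u/ is a high vowel flanked by voiceless consonants /k/ and /t/, so it deletes. /u/ is a high vowel flanked by voiceless consonants /h/ and /s/, so it deletes. /u/ is a high vowel flanked by voiceless consonants /f/ and /s/, so it deletes. → [okktoxhsagfsu].
/suvosishikzi/: /i/ is a high vowel flanked by voiceless consonants /s/ and /s/, so it deletes. /i/ is a high vowel flanked by voiceless consonants /h/ and /k/, so it deletes. → [suvosshkzi].
/fuekaxufuf/: /u/ is a high vowel flanked by voiceless consonants /x/ and /f/, so it deletes. /u/ is a high vowel flanked by voiceless consonants /f/ and /f/, so it deletes. → [fuekaxff].

okktoxhsagfsu, suvosshkzi, fuekaxff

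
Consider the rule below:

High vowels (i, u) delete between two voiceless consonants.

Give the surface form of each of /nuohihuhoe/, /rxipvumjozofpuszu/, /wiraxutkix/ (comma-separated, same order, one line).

nuohhhoe, rxpvumjozofpszu, wiraxtkx

/nuohihuhoe/: /i/ is a high vowel flanked by voiceless consonants /h/ and /h/, so it deletes. /u/ is a high vowel flanked by voiceless consonants /h/ and /h/, so it deletes. → [nuohhhoe].
/rxipvumjozofpuszu/: /i/ is a high vowel flanked by voiceless consonants /x/ and /p/, so it deletes. /u/ is a high vowel flanked by voiceless consonants /p/ and /s/, so it deletes. → [rxpvumjozofpszu].
/wiraxutkix/: /u/ is a high vowel flanked by voiceless consonants /x/ and /t/, so it deletes. /i/ is a high vowel flanked by voiceless consonants /k/ and /x/, so it deletes. → [wiraxtkx].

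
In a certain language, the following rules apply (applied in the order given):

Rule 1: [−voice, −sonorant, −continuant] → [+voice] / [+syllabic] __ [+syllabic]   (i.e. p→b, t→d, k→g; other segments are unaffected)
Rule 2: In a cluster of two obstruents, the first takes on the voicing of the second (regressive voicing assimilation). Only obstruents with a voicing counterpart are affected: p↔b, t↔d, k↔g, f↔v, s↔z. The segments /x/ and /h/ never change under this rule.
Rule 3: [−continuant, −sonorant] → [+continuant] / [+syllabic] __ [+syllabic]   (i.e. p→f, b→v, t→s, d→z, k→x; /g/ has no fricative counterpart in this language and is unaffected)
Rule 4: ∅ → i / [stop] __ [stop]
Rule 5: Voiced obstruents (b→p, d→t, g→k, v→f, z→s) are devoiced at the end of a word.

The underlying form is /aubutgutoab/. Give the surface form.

Rule 1 (intervocalic voicing): /t/ is a voiceless stop between vowels /u/ and /o/, so it voices to [d]. /aubutgutoab/ → aubutgudoab.
Rule 2 (regressive voicing assimilation): /t/ precedes the voiced obstruent /g/, so it voices to [d] by assimilation. /aubutgudoab/ → aubudgudoab.
Rule 3 (intervocalic spirantization): /b/ is a stop between vowels /u/ and /u/, so it spirantizes to the fricative [v]. /d/ is a stop between vowels /u/ and /o/, so it spirantizes to the fricative [z]. /aubudgudoab/ → auvudguzoab.
Rule 4 (stop-cluster i-epenthesis): /d/ and /g/ form a stop–stop cluster, so [i] is inserted between them. /auvudguzoab/ → auvudiguzoab.
Rule 5 (final devoicing): /b/ is a voiced obstruent in word-final position, so it devoices to [p]. /auvudiguzoab/ → auvudiguzoap.

auvudiguzoap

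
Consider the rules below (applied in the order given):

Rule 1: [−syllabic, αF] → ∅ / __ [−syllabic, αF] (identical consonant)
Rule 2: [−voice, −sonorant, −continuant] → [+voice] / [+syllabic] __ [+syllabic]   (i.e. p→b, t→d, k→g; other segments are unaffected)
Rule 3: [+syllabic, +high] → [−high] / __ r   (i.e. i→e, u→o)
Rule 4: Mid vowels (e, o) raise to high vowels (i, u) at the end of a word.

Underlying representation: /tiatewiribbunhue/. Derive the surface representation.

Rule 1 (degemination): /bb/ is a geminate; the first /b/ deletes. /tiatewiribbunhue/ → tiatewiribunhue.
Rule 2 (intervocalic voicing): /t/ is a voiceless stop between vowels /a/ and /e/, so it voices to [d]. /tiatewiribunhue/ → tiadewiribunhue.
Rule 3 (pre-rhotic lowering): /i/ is a high vowel immediately before /r/, so it lowers to [e]. /tiadewiribunhue/ → tiadeweribunhue.
Rule 4 (final vowel raising): /e/ is a mid vowel in word-final position, so it raises to [i]. /tiadeweribunhue/ → tiadeweribunhui.

tiadeweribunhui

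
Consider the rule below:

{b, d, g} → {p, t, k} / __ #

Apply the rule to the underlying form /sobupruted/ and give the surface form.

/d/ is a voiced stop in word-final position, so it devoices to [t].
The other instance of /b/ does not occur in the required environment and remains unchanged.
Surface form: [sobuprutet].

sobuprutet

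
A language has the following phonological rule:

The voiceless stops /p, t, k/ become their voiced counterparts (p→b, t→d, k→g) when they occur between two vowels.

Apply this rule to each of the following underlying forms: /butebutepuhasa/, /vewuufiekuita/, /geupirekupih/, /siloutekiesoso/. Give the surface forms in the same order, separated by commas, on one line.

budebudebuhasa, vewuufieguida, geubiregubih, siloudegiesoso

/butebutepuhasa/: /t/ is a voiceless stop between vowels /u/ and /e/, so it voices to [d]. /t/ is a voiceless stop between vowels /u/ and /e/, so it voices to [d]. /p/ is a voiceless stop between vowels /e/ and /u/, so it voices to [b]. → [budebudebuhasa].
/vewuufiekuita/: /k/ is a voiceless stop between vowels /e/ and /u/, so it voices to [g]. /t/ is a voiceless stop between vowels /i/ and /a/, so it voices to [d]. → [vewuufieguida].
/geupirekupih/: /p/ is a voiceless stop between vowels /u/ and /i/, so it voices to [b]. /k/ is a voiceless stop between vowels /e/ and /u/, so it voices to [g]. /p/ is a voiceless stop between vowels /u/ and /i/, so it voices to [b]. → [geubiregubih].
/siloutekiesoso/: /t/ is a voiceless stop between vowels /u/ and /e/, so it voices to [d]. /k/ is a voiceless stop between vowels /e/ and /i/, so it voices to [g]. → [siloudegiesoso].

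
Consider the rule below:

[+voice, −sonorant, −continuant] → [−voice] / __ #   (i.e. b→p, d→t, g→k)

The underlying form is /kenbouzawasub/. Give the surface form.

kenbouzawasup

Scanning /kenbouzawasub/: /b/ at position 4 is not in the conditioning environment; /b/ is a voiced stop in word-final position, so it devoices to [p].
Result: [kenbouzawasup].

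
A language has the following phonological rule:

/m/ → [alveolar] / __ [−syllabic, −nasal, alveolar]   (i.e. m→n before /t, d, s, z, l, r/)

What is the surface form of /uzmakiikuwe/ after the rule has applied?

uzmakiikuwe

No segment of /uzmakiikuwe/ meets the structural description of the rule, so the form surfaces unchanged.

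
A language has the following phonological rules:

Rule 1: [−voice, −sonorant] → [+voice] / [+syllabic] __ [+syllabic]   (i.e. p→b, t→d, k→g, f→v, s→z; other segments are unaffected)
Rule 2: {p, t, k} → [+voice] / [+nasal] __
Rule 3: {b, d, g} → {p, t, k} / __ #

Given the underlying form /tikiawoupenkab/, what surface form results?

tigiawoubengap

Rule 1 (intervocalic voicing): /k/ is a voiceless obstruent between vowels /i/ and /i/, so it voices to [g]. /p/ is a voiceless obstruent between vowels /u/ and /e/, so it voices to [b]. /tikiawoupenkab/ → tigiawoubenkab.
Rule 2 (post-nasal voicing): /k/ is a voiceless stop immediately after the nasal /n/, so it voices to [g]. /tigiawoubenkab/ → tigiawoubengab.
Rule 3 (final devoicing): /b/ is a voiced stop in word-final position, so it devoices to [p]. /tigiawoubengab/ → tigiawoubengap.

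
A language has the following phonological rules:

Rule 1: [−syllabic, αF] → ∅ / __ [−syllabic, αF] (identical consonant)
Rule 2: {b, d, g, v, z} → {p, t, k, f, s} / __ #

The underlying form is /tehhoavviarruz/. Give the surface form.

Rule 1 (degemination): /hh/ is a geminate; the first /h/ deletes. /vv/ is a geminate; the first /v/ deletes. /rr/ is a geminate; the first /r/ deletes. /tehhoavviarruz/ → tehoaviaruz.
Rule 2 (final devoicing): /z/ is a voiced obstruent in word-final position, so it devoices to [s]. /tehoaviaruz/ → tehoaviarus.

tehoaviarus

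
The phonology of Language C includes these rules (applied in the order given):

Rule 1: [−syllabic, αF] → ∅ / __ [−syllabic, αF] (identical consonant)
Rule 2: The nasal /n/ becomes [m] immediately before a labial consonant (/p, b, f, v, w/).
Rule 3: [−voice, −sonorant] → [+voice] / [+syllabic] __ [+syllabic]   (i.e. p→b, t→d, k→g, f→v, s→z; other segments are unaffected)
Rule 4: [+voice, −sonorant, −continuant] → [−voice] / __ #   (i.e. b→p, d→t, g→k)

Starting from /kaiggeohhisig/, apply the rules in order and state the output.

Rule 1 (degemination): /gg/ is a geminate; the first /g/ deletes. /hh/ is a geminate; the first /h/ deletes. /kaiggeohhisig/ → kaigeohisig.
Rule 2 (nasal place assimilation): no segment meets the environment; /kaigeohisig/ is unchanged.
Rule 3 (intervocalic voicing): /s/ is a voiceless obstruent between vowels /i/ and /i/, so it voices to [z]. /kaigeohisig/ → kaigeohizig.
Rule 4 (final devoicing): /g/ is a voiced stop in word-final position, so it devoices to [k]. /kaigeohizig/ → kaigeohizik.

kaigeohizik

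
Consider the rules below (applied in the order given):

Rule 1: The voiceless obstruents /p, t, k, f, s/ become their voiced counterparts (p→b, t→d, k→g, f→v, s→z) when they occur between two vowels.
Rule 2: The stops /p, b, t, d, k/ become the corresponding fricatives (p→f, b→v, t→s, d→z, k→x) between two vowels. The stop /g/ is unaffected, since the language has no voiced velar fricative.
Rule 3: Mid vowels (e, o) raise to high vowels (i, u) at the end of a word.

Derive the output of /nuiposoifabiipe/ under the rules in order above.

Rule 1 (intervocalic voicing): /p/ is a voiceless obstruent between vowels /i/ and /o/, so it voices to [b]. /s/ is a voiceless obstruent between vowels /o/ and /o/, so it voices to [z]. /f/ is a voiceless obstruent between vowels /i/ and /a/, so it voices to [v]. /p/ is a voiceless obstruent between vowels /i/ and /e/, so it voices to [b]. /nuiposoifabiipe/ → nuibozoivabiibe.
Rule 2 (intervocalic spirantization): /b/ is a stop between vowels /i/ and /o/, so it spirantizes to the fricative [v]. /b/ is a stop between vowels /a/ and /i/, so it spirantizes to the fricative [v]. /b/ is a stop between vowels /i/ and /e/, so it spirantizes to the fricative [v]. /nuibozoivabiibe/ → nuivozoivaviive.
Rule 3 (final vowel raising): /e/ is a mid vowel in word-final position, so it raises to [i]. /nuivozoivaviive/ → nuivozoivaviivi.

nuivozoivaviivi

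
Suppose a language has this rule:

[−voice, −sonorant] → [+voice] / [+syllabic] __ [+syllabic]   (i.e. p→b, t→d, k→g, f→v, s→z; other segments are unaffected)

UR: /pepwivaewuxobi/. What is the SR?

pepwivaewuxobi

No segment of /pepwivaewuxobi/ meets the structural description of the rule, so the form surfaces unchanged.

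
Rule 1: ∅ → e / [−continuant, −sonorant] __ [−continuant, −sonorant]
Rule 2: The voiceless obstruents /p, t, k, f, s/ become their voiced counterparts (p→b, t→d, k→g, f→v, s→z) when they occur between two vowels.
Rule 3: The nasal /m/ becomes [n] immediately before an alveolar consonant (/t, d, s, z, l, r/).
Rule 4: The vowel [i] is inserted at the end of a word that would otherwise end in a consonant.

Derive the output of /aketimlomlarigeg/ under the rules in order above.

agedinlonlarigegi

Rule 1 (stop-cluster e-epenthesis): no segment meets the environment; /aketimlomlarigeg/ is unchanged.
Rule 2 (intervocalic voicing): /k/ is a voiceless obstruent between vowels /a/ and /e/, so it voices to [g]. /t/ is a voiceless obstruent between vowels /e/ and /i/, so it voices to [d]. /aketimlomlarigeg/ → agedimlomlarigeg.
Rule 3 (nasal place assimilation): /m/ precedes the alveolar consonant /l/, so it assimilates in place to [n]. /m/ precedes the alveolar consonant /l/, so it assimilates in place to [n]. /agedimlomlarigeg/ → agedinlonlarigeg.
Rule 4 (final i-epenthesis): the form ends in the consonant /g/, so [i] is inserted word-finally. /agedinlonlarigeg/ → agedinlonlarigegi.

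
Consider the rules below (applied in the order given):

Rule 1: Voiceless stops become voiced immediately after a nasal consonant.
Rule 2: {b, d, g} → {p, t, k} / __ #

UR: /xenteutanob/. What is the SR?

Rule 1 (post-nasal voicing): /t/ is a voiceless stop immediately after the nasal /n/, so it voices to [d]. /xenteutanob/ → xendeutanob.
Rule 2 (final devoicing): /b/ is a voiced stop in word-final position, so it devoices to [p]. /xendeutanob/ → xendeutanop.

xendeutanop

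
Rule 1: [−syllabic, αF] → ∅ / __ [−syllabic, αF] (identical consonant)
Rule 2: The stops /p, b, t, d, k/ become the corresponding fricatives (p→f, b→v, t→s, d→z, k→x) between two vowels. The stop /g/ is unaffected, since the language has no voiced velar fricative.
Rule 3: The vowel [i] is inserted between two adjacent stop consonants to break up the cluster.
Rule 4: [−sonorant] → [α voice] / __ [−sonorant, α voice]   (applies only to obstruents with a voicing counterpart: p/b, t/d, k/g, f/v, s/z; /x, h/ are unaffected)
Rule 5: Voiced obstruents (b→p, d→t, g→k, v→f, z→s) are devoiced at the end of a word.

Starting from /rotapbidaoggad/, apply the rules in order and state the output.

Rule 1 (degemination): /gg/ is a geminate; the first /g/ deletes. /rotapbidaoggad/ → rotapbidaogad.
Rule 2 (intervocalic spirantization): /t/ is a stop between vowels /o/ and /a/, so it spirantizes to the fricative [s]. /d/ is a stop between vowels /i/ and /a/, so it spirantizes to the fricative [z]. /rotapbidaogad/ → rosapbizaogad.
Rule 3 (stop-cluster i-epenthesis): /p/ and /b/ form a stop–stop cluster, so [i] is inserted between them. /rosapbizaogad/ → rosapibizaogad.
Rule 4 (regressive voicing assimilation): no segment meets the environment; /rosapibizaogad/ is unchanged.
Rule 5 (final devoicing): /d/ is a voiced obstruent in word-final position, so it devoices to [t]. /rosapibizaogad/ → rosapibizaogat.

rosapibizaogat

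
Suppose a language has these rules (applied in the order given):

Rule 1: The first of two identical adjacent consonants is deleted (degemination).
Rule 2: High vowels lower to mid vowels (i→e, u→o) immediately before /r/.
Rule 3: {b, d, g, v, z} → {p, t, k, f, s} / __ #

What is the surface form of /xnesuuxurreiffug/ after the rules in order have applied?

Rule 1 (degemination): /rr/ is a geminate; the first /r/ deletes. /ff/ is a geminate; the first /f/ deletes. /xnesuuxurreiffug/ → xnesuuxureifug.
Rule 2 (pre-rhotic lowering): /u/ is a high vowel immediately before /r/, so it lowers to [o]. /xnesuuxureifug/ → xnesuuxoreifug.
Rule 3 (final devoicing): /g/ is a voiced obstruent in word-final position, so it devoices to [k]. /xnesuuxoreifug/ → xnesuuxoreifuk.

xnesuuxoreifuk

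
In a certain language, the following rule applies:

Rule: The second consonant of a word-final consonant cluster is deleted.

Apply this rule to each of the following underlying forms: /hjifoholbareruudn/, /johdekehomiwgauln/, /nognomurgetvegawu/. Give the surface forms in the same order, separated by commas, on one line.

hjifoholbareruud, johdekehomiwgaul, nognomurgetvegawu

/hjifoholbareruudn/: /n/ is the second consonant of a word-final cluster /dn/, so it deletes. → [hjifoholbareruud].
/johdekehomiwgauln/: /n/ is the second consonant of a word-final cluster /ln/, so it deletes. → [johdekehomiwgaul].
/nognomurgetvegawu/: the rule's environment is not met; surfaces unchanged as [nognomurgetvegawu].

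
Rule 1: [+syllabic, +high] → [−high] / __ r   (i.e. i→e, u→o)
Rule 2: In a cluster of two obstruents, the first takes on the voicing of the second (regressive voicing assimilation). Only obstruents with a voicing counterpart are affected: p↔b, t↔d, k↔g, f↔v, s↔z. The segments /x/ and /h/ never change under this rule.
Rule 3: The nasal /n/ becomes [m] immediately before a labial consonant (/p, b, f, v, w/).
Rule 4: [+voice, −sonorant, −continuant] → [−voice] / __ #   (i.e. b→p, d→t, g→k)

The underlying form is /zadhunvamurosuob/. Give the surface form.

Rule 1 (pre-rhotic lowering): /u/ is a high vowel immediately before /r/, so it lowers to [o]. /zadhunvamurosuob/ → zadhunvamorosuob.
Rule 2 (regressive voicing assimilation): /d/ precedes the voiceless obstruent /h/, so it devoices to [t] by assimilation. /zadhunvamorosuob/ → zathunvamorosuob.
Rule 3 (nasal place assimilation): /n/ precedes the labial consonant /v/, so it assimilates in place to [m]. /zathunvamorosuob/ → zathumvamorosuob.
Rule 4 (final devoicing): /b/ is a voiced stop in word-final position, so it devoices to [p]. /zathumvamorosuob/ → zathumvamorosuop.

zathumvamorosuop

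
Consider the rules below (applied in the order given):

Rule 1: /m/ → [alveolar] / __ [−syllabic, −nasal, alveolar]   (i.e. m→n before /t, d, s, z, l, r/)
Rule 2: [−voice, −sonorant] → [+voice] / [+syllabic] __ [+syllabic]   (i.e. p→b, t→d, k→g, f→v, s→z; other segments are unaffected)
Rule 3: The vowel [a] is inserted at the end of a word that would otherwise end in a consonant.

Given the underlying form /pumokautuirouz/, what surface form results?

pumogauduirouza

Rule 1 (nasal place assimilation): no segment meets the environment; /pumokautuirouz/ is unchanged.
Rule 2 (intervocalic voicing): /k/ is a voiceless obstruent between vowels /o/ and /a/, so it voices to [g]. /t/ is a voiceless obstruent between vowels /u/ and /u/, so it voices to [d]. /pumokautuirouz/ → pumogauduirouz.
Rule 3 (final a-epenthesis): the form ends in the consonant /z/, so [a] is inserted word-finally. /pumogauduirouz/ → pumogauduirouza.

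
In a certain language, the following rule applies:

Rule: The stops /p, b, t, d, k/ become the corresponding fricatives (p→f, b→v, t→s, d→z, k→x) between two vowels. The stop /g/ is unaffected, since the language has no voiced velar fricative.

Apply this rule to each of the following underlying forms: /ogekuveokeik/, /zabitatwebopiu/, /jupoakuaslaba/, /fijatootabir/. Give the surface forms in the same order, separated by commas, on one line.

/ogekuveokeik/: /k/ is a stop between vowels /e/ and /u/, so it spirantizes to the fricative [x]. /k/ is a stop between vowels /o/ and /e/, so it spirantizes to the fricative [x]. → [ogexuveoxeik].
/zabitatwebopiu/: /b/ is a stop between vowels /a/ and /i/, so it spirantizes to the fricative [v]. /t/ is a stop between vowels /i/ and /a/, so it spirantizes to the fricative [s]. /b/ is a stop between vowels /e/ and /o/, so it spirantizes to the fricative [v]. /p/ is a stop between vowels /o/ and /i/, so it spirantizes to the fricative [f]. → [zavisatwevofiu].
/jupoakuaslaba/: /p/ is a stop between vowels /u/ and /o/, so it spirantizes to the fricative [f]. /k/ is a stop between vowels /a/ and /u/, so it spirantizes to the fricative [x]. /b/ is a stop between vowels /a/ and /a/, so it spirantizes to the fricative [v]. → [jufoaxuaslava].
/fijatootabir/: /t/ is a stop between vowels /a/ and /o/, so it spirantizes to the fricative [s]. /t/ is a stop between vowels /o/ and /a/, so it spirantizes to the fricative [s]. /b/ is a stop between vowels /a/ and /i/, so it spirantizes to the fricative [v]. → [fijasoosavir].

ogexuveoxeik, zavisatwevofiu, jufoaxuaslava, fijasoosavir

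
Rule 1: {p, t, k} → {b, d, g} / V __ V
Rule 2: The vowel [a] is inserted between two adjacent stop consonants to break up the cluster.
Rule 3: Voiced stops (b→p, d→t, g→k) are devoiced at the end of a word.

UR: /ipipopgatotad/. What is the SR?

ibibopagadodat

Rule 1 (intervocalic voicing): /p/ is a voiceless stop between vowels /i/ and /i/, so it voices to [b]. /p/ is a voiceless stop between vowels /i/ and /o/, so it voices to [b]. /t/ is a voiceless stop between vowels /a/ and /o/, so it voices to [d]. /t/ is a voiceless stop between vowels /o/ and /a/, so it voices to [d]. /ipipopgatotad/ → ibibopgadodad.
Rule 2 (stop-cluster a-epenthesis): /p/ and /g/ form a stop–stop cluster, so [a] is inserted between them. /ibibopgadodad/ → ibibopagadodad.
Rule 3 (final devoicing): /d/ is a voiced stop in word-final position, so it devoices to [t]. /ibibopagadodad/ → ibibopagadodat.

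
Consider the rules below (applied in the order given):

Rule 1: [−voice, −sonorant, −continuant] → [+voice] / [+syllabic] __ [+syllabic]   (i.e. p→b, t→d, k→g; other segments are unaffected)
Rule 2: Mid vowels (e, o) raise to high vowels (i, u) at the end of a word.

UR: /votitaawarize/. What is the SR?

Rule 1 (intervocalic voicing): /t/ is a voiceless stop between vowels /o/ and /i/, so it voices to [d]. /t/ is a voiceless stop between vowels /i/ and /a/, so it voices to [d]. /votitaawarize/ → vodidaawarize.
Rule 2 (final vowel raising): /e/ is a mid vowel in word-final position, so it raises to [i]. /vodidaawarize/ → vodidaawarizi.

vodidaawarizi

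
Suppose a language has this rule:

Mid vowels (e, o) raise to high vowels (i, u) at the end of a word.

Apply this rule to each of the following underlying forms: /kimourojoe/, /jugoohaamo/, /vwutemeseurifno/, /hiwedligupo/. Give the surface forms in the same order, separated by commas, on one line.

kimourojoi, jugoohaamu, vwutemeseurifnu, hiwedligupu

/kimourojoe/: /e/ is a mid vowel in word-final position, so it raises to [i]. → [kimourojoi].
/jugoohaamo/: /o/ is a mid vowel in word-final position, so it raises to [u]. → [jugoohaamu].
/vwutemeseurifno/: /o/ is a mid vowel in word-final position, so it raises to [u]. → [vwutemeseurifnu].
/hiwedligupo/: /o/ is a mid vowel in word-final position, so it raises to [u]. → [hiwedligupu].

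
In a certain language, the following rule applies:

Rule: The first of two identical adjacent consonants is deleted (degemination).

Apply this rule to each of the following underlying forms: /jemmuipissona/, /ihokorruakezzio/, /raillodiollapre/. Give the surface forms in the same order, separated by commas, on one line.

/jemmuipissona/: /mm/ is a geminate; the first /m/ deletes. /ss/ is a geminate; the first /s/ deletes. → [jemuipisona].
/ihokorruakezzio/: /rr/ is a geminate; the first /r/ deletes. /zz/ is a geminate; the first /z/ deletes. → [ihokoruakezio].
/raillodiollapre/: /ll/ is a geminate; the first /l/ deletes. /ll/ is a geminate; the first /l/ deletes. → [railodiolapre].

jemuipisona, ihokoruakezio, railodiolapre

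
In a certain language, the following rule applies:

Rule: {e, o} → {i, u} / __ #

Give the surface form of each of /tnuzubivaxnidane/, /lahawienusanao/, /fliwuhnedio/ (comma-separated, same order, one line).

tnuzubivaxnidani, lahawienusanau, fliwuhnediu

/tnuzubivaxnidane/: /e/ is a mid vowel in word-final position, so it raises to [i]. → [tnuzubivaxnidani].
/lahawienusanao/: /o/ is a mid vowel in word-final position, so it raises to [u]. → [lahawienusanau].
/fliwuhnedio/: /o/ is a mid vowel in word-final position, so it raises to [u]. → [fliwuhnediu].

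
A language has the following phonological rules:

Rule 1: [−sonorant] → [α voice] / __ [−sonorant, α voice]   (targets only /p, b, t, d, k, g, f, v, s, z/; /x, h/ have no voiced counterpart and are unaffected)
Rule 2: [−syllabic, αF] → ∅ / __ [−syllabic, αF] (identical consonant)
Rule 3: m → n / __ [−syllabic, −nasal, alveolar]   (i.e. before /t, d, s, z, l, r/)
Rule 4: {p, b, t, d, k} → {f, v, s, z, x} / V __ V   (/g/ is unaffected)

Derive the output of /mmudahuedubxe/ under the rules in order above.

muzahuezupxe

Rule 1 (regressive voicing assimilation): /b/ precedes the voiceless obstruent /x/, so it devoices to [p] by assimilation. /mmudahuedubxe/ → mmudahuedupxe.
Rule 2 (degemination): /mm/ is a geminate; the first /m/ deletes. /mmudahuedupxe/ → mudahuedupxe.
Rule 3 (nasal place assimilation): no segment meets the environment; /mudahuedupxe/ is unchanged.
Rule 4 (intervocalic spirantization): /d/ is a stop between vowels /u/ and /a/, so it spirantizes to the fricative [z]. /d/ is a stop between vowels /e/ and /u/, so it spirantizes to the fricative [z]. /mudahuedupxe/ → muzahuezupxe.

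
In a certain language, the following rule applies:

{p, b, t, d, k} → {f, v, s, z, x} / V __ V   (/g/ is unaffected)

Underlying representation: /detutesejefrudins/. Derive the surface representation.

Scanning /detutesejefrudins/: /d/ at position 1 is not in the conditioning environment; /t/ is a stop between vowels /e/ and /u/, so it spirantizes to the fricative [s]; /t/ is a stop between vowels /u/ and /e/, so it spirantizes to the fricative [s]; /d/ is a stop between vowels /u/ and /i/, so it spirantizes to the fricative [z].
Result: [desusesejefruzins].

desusesejefruzins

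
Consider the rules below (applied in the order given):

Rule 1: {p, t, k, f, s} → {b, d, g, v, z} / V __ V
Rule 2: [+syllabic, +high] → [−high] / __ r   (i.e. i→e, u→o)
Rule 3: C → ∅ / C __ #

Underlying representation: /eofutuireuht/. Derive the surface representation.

Rule 1 (intervocalic voicing): /f/ is a voiceless obstruent between vowels /o/ and /u/, so it voices to [v]. /t/ is a voiceless obstruent between vowels /u/ and /u/, so it voices to [d]. /eofutuireuht/ → eovuduireuht.
Rule 2 (pre-rhotic lowering): /i/ is a high vowel immediately before /r/, so it lowers to [e]. /eovuduireuht/ → eovuduereuht.
Rule 3 (final cluster simplification): /t/ is the second consonant of a word-final cluster /ht/, so it deletes. /eovuduereuht/ → eovuduereuh.

eovuduereuh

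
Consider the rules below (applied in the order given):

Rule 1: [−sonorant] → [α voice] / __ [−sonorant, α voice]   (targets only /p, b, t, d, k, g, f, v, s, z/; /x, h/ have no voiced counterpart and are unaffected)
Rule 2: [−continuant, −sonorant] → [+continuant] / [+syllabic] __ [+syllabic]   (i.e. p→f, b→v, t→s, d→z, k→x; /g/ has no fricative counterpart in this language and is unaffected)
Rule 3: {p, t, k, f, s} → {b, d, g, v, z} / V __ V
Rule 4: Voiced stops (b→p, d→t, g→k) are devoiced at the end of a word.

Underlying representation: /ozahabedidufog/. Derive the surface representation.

ozahavezizuvok

Rule 1 (regressive voicing assimilation): no segment meets the environment; /ozahabedidufog/ is unchanged.
Rule 2 (intervocalic spirantization): /b/ is a stop between vowels /a/ and /e/, so it spirantizes to the fricative [v]. /d/ is a stop between vowels /e/ and /i/, so it spirantizes to the fricative [z]. /d/ is a stop between vowels /i/ and /u/, so it spirantizes to the fricative [z]. /ozahabedidufog/ → ozahavezizufog.
Rule 3 (intervocalic voicing): /f/ is a voiceless obstruent between vowels /u/ and /o/, so it voices to [v]. /ozahavezizufog/ → ozahavezizuvog.
Rule 4 (final devoicing): /g/ is a voiced stop in word-final position, so it devoices to [k]. /ozahavezizuvog/ → ozahavezizuvok.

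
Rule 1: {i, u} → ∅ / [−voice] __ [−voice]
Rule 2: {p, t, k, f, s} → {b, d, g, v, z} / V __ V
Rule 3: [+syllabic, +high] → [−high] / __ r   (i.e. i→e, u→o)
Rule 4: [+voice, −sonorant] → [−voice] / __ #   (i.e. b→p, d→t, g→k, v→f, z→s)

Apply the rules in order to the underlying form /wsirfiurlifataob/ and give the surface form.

wserfiorlivadaop

Rule 1 (high vowel syncope): no segment meets the environment; /wsirfiurlifataob/ is unchanged.
Rule 2 (intervocalic voicing): /f/ is a voiceless obstruent between vowels /i/ and /a/, so it voices to [v]. /t/ is a voiceless obstruent between vowels /a/ and /a/, so it voices to [d]. /wsirfiurlifataob/ → wsirfiurlivadaob.
Rule 3 (pre-rhotic lowering): /i/ is a high vowel immediately before /r/, so it lowers to [e]. /u/ is a high vowel immediately before /r/, so it lowers to [o]. /wsirfiurlivadaob/ → wserfiorlivadaob.
Rule 4 (final devoicing): /b/ is a voiced obstruent in word-final position, so it devoices to [p]. /wserfiorlivadaob/ → wserfiorlivadaop.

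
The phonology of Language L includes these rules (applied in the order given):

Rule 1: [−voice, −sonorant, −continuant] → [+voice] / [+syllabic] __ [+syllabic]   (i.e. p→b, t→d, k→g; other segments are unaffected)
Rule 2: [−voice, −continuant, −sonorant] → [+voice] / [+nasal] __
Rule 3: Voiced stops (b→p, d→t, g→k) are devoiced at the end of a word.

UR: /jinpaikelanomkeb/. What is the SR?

Rule 1 (intervocalic voicing): /k/ is a voiceless stop between vowels /i/ and /e/, so it voices to [g]. /jinpaikelanomkeb/ → jinpaigelanomkeb.
Rule 2 (post-nasal voicing): /p/ is a voiceless stop immediately after the nasal /n/, so it voices to [b]. /k/ is a voiceless stop immediately after the nasal /m/, so it voices to [g]. /jinpaigelanomkeb/ → jinbaigelanomgeb.
Rule 3 (final devoicing): /b/ is a voiced stop in word-final position, so it devoices to [p]. /jinbaigelanomgeb/ → jinbaigelanomgep.

jinbaigelanomgep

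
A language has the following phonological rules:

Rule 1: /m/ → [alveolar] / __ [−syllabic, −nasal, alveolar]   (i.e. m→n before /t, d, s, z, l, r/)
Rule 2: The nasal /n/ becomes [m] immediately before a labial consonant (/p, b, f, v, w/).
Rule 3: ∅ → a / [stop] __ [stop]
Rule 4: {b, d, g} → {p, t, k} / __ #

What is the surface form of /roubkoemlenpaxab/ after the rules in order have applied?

roubakoenlempaxap

Rule 1 (nasal place assimilation): /m/ precedes the alveolar consonant /l/, so it assimilates in place to [n]. /roubkoemlenpaxab/ → roubkoenlenpaxab.
Rule 2 (nasal place assimilation): /n/ precedes the labial consonant /p/, so it assimilates in place to [m]. /roubkoenlenpaxab/ → roubkoenlempaxab.
Rule 3 (stop-cluster a-epenthesis): /b/ and /k/ form a stop–stop cluster, so [a] is inserted between them. /roubkoenlempaxab/ → roubakoenlempaxab.
Rule 4 (final devoicing): /b/ is a voiced stop in word-final position, so it devoices to [p]. /roubakoenlempaxab/ → roubakoenlempaxap.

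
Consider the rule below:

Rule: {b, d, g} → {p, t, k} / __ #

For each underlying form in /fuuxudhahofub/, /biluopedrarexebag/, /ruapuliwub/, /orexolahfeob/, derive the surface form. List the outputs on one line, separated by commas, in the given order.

fuuxudhahofup, biluopedrarexebak, ruapuliwup, orexolahfeop

/fuuxudhahofub/: /b/ is a voiced stop in word-final position, so it devoices to [p]. → [fuuxudhahofup].
/biluopedrarexebag/: /g/ is a voiced stop in word-final position, so it devoices to [k]. → [biluopedrarexebak].
/ruapuliwub/: /b/ is a voiced stop in word-final position, so it devoices to [p]. → [ruapuliwup].
/orexolahfeob/: /b/ is a voiced stop in word-final position, so it devoices to [p]. → [orexolahfeop].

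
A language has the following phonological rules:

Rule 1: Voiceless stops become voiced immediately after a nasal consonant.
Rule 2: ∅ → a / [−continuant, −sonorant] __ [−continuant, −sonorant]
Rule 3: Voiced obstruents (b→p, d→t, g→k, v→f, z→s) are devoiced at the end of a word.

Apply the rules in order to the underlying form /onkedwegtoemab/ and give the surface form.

Rule 1 (post-nasal voicing): /k/ is a voiceless stop immediately after the nasal /n/, so it voices to [g]. /onkedwegtoemab/ → ongedwegtoemab.
Rule 2 (stop-cluster a-epenthesis): /g/ and /t/ form a stop–stop cluster, so [a] is inserted between them. /ongedwegtoemab/ → ongedwegatoemab.
Rule 3 (final devoicing): /b/ is a voiced obstruent in word-final position, so it devoices to [p]. /ongedwegatoemab/ → ongedwegatoemap.

ongedwegatoemap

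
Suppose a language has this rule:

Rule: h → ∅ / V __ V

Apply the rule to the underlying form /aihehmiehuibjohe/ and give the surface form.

aiehmieuibjoe

/h/ occurs between vowels /i/ and /e/, so it deletes.
/h/ occurs between vowels /e/ and /u/, so it deletes.
/h/ occurs between vowels /o/ and /e/, so it deletes.
The other instance of /h/ does not occur in the required environment and remains unchanged.
Surface form: [aiehmieuibjoe].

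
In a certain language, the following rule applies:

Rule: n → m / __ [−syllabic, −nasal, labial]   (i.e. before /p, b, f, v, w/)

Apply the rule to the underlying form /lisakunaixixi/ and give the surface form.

No segment of /lisakunaixixi/ meets the structural description of the rule, so the form surfaces unchanged.

lisakunaixixi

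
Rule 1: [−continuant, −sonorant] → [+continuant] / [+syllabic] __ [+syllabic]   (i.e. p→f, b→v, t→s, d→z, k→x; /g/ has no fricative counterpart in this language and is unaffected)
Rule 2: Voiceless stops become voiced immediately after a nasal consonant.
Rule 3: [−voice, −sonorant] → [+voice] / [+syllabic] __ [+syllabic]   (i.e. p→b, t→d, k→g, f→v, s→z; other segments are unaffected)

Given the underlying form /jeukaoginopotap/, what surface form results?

jeuxaoginovozap

Rule 1 (intervocalic spirantization): /k/ is a stop between vowels /u/ and /a/, so it spirantizes to the fricative [x]. /p/ is a stop between vowels /o/ and /o/, so it spirantizes to the fricative [f]. /t/ is a stop between vowels /o/ and /a/, so it spirantizes to the fricative [s]. /jeukaoginopotap/ → jeuxaoginofosap.
Rule 2 (post-nasal voicing): no segment meets the environment; /jeuxaoginofosap/ is unchanged.
Rule 3 (intervocalic voicing): /f/ is a voiceless obstruent between vowels /o/ and /o/, so it voices to [v]. /s/ is a voiceless obstruent between vowels /o/ and /a/, so it voices to [z]. /jeuxaoginofosap/ → jeuxaoginovozap.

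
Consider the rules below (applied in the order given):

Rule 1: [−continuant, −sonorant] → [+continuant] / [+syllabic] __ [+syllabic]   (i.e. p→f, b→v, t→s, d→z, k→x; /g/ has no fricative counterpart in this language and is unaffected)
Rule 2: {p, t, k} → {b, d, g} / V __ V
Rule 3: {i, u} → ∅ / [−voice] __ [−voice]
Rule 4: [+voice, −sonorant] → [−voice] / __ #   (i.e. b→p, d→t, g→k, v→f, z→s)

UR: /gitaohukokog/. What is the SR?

gisaohxoxok

Rule 1 (intervocalic spirantization): /t/ is a stop between vowels /i/ and /a/, so it spirantizes to the fricative [s]. /k/ is a stop between vowels /u/ and /o/, so it spirantizes to the fricative [x]. /k/ is a stop between vowels /o/ and /o/, so it spirantizes to the fricative [x]. /gitaohukokog/ → gisaohuxoxog.
Rule 2 (intervocalic voicing): no segment meets the environment; /gisaohuxoxog/ is unchanged.
Rule 3 (high vowel syncope): /u/ is a high vowel flanked by voiceless consonants /h/ and /x/, so it deletes. /gisaohuxoxog/ → gisaohxoxog.
Rule 4 (final devoicing): /g/ is a voiced obstruent in word-final position, so it devoices to [k]. /gisaohxoxog/ → gisaohxoxok.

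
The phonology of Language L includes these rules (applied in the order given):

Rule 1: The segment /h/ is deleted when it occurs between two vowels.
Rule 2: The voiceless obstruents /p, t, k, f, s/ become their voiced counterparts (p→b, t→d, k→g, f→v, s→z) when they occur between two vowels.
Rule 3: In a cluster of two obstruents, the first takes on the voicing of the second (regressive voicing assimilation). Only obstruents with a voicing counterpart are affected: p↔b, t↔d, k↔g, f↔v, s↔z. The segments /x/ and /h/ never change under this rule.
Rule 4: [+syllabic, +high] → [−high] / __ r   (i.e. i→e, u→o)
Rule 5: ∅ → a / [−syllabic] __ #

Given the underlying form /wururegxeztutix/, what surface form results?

Rule 1 (intervocalic h-deletion): no segment meets the environment; /wururegxeztutix/ is unchanged.
Rule 2 (intervocalic voicing): /t/ is a voiceless obstruent between vowels /u/ and /i/, so it voices to [d]. /wururegxeztutix/ → wururegxeztudix.
Rule 3 (regressive voicing assimilation): /g/ precedes the voiceless obstruent /x/, so it devoices to [k] by assimilation. /z/ precedes the voiceless obstruent /t/, so it devoices to [s] by assimilation. /wururegxeztudix/ → wururekxestudix.
Rule 4 (pre-rhotic lowering): /u/ is a high vowel immediately before /r/, so it lowers to [o]. /u/ is a high vowel immediately before /r/, so it lowers to [o]. /wururekxestudix/ → wororekxestudix.
Rule 5 (final a-epenthesis): the form ends in the consonant /x/, so [a] is inserted word-finally. /wororekxestudix/ → wororekxestudixa.

wororekxestudixa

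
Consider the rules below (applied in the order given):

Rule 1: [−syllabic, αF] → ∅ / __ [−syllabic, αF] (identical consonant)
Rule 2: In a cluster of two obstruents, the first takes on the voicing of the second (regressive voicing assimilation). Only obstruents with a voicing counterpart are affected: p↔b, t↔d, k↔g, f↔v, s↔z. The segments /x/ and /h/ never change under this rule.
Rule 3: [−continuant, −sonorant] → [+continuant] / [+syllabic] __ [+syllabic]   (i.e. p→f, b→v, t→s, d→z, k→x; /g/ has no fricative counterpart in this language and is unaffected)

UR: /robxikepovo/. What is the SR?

Rule 1 (degemination): no segment meets the environment; /robxikepovo/ is unchanged.
Rule 2 (regressive voicing assimilation): /b/ precedes the voiceless obstruent /x/, so it devoices to [p] by assimilation. /robxikepovo/ → ropxikepovo.
Rule 3 (intervocalic spirantization): /k/ is a stop between vowels /i/ and /e/, so it spirantizes to the fricative [x]. /p/ is a stop between vowels /e/ and /o/, so it spirantizes to the fricative [f]. /ropxikepovo/ → ropxixefovo.

ropxixefovo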